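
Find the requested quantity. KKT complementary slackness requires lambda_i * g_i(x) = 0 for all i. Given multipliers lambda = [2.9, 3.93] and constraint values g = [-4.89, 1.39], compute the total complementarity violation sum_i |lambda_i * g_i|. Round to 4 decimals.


KKT complementary slackness check:
lambda_1 * g_1 = 2.9 * -4.89 = -14.181
lambda_2 * g_2 = 3.93 * 1.39 = 5.4627
Total violation = 14.181 + 5.4627 = 19.6437


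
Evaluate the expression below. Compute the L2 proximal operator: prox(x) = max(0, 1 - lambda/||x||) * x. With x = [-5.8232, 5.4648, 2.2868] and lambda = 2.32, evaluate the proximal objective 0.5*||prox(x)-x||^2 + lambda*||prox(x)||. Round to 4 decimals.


Step 1: Compute ||x||.
||x|| = 8.3068
Step 2: Compute scaling factor.
scale = max(0, 1 - 2.32/8.3068) = 0.7207
Step 3: prox(x) = [-4.1968, 3.9385, 1.6481]
||prox(x)|| = 5.9868
Step 4: Proximal objective.
0.5*||prox-x||^2 = 2.6912
lambda*||prox|| = 13.8894
Total = 16.5806


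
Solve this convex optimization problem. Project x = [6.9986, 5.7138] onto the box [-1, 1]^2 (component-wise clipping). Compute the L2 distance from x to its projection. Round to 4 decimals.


Project each component onto [-1, 1].
clip(6.9986) = 1.0, clip(5.7138) = 1.0
Projection = [1.0, 1.0]
Squared diffs: [35.9832, 22.2199]
Distance = sqrt(58.2031) = 7.6291


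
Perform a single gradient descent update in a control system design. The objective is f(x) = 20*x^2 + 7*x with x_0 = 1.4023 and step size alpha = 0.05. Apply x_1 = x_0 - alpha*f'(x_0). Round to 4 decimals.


We compute the gradient at x_0 and apply the update.
f'(x) = 40*x + 7
f'(1.4023) = 40*1.4023 + 7 = 63.092
x_1 = 1.4023 - 0.05*63.092 = -1.7523


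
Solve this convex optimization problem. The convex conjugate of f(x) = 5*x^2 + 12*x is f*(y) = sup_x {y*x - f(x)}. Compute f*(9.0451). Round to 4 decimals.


f*(y) = sup_x {y*x - a*x^2 - b*x} = sup_x {(y-b)*x - a*x^2}
FOC: (y - b) - 2a*x = 0 => x* = (y - b)/(2a)
x* = (9.0451 - 12)/(2*5) = -0.2955
f*(9.0451) = (y-b)^2/(4a) = (9.0451 - 12)^2/(4*5)
= 8.7314/20 = 0.4366


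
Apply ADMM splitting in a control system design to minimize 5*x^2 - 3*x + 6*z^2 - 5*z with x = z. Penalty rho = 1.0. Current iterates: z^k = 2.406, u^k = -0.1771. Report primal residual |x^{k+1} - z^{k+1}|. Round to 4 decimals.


ADMM iteration with rho = 1.0, z^k = 2.406, u^k = -0.1771
Step 1: x-update.
Minimize 5*x^2 - 3*x + (1.0/2)*(x - 2.406 - 0.1771)^2
FOC: (2*5 + 1.0)*x = 3 + 1.0*(2.406 + 0.1771)
x^{k+1} = 0.5076
Step 2: z-update.
Minimize 6*z^2 - 5*z + (1.0/2)*(0.5076 - z - 0.1771)^2
FOC: (2*6 + 1.0)*z = 5 + 1.0*(0.5076 - 0.1771)
z^{k+1} = 0.41
Step 3: u-update.
u^{k+1} = -0.1771 + 0.5076 - 0.41 = -0.0796
Step 4: Primal residual = |0.5076 - 0.41| = 0.0975


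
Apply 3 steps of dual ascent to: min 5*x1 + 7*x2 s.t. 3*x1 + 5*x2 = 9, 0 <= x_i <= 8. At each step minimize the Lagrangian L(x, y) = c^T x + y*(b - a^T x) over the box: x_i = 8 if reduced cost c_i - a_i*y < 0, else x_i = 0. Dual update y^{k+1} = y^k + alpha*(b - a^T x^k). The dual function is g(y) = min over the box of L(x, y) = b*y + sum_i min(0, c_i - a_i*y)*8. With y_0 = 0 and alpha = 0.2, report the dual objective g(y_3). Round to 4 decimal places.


Dual ascent for LP: min 5*x1 + 7*x2, 3*x1 + 5*x2 = 9, 0 <= x_i <= 8
Step 1: y^k = 0.0, reduced costs: (5.0, 7.0)
  x^k = (0.0, 0.0), subgradient = b - a^T x = 9.0
  y^{k+1} = 0.0 + 0.2*9.0 = 1.8
Step 2: y^k = 1.8, reduced costs: (-0.4, -2.0)
  x^k = (8.0, 8.0), subgradient = b - a^T x = -55.0
  y^{k+1} = 1.8 + 0.2*-55.0 = -9.2
Step 3: y^k = -9.2, reduced costs: (32.6, 53.0)
  x^k = (0.0, 0.0), subgradient = b - a^T x = 9.0
  y^{k+1} = -9.2 + 0.2*9.0 = -7.4
Dual objective at y_3 = -7.4: reduced costs (27.2, 44.0), box minimizer x = (0.0, 0.0)
g(y_3) = b*y + (c1 - a1*y)*x1 + (c2 - a2*y)*x2 = 9*(-7.4) + 27.2*0.0 + 44.0*0.0 = -66.6 + 0.0 + 0.0 = -66.6


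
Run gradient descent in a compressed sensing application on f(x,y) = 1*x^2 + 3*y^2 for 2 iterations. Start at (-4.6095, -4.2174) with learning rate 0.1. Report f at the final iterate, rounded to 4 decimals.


Gradient descent on f(x,y) = 1*x^2 + 3*y^2.
Starting point: (-4.6095, -4.2174), alpha = 0.1
Step 1: grad_x = 2*1*-4.6095 = -9.219, grad_y = 2*3*-4.2174 = -25.3044
  x_1 = -4.6095 - 0.1*-9.219 = -3.6876
  y_1 = -4.2174 - 0.1*-25.3044 = -1.687
Step 2: grad_x = 2*1*-3.6876 = -7.3752, grad_y = 2*3*-1.687 = -10.1218
  x_2 = -3.6876 - 0.1*-7.3752 = -2.9501
  y_2 = -1.687 - 0.1*-10.1218 = -0.6748
f(-2.9501, -0.6748) = 1*(-2.9501)^2 + 3*(-0.6748)^2 = 10.069


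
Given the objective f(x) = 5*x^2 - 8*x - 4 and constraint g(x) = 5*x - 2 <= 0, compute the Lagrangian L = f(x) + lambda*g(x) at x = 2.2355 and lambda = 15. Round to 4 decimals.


Step 1: Evaluate f(x).
f(2.2355) = 5*2.2355^2 - 8*2.2355 - 4 = 3.1033
Step 2: Evaluate g(x).
g(2.2355) = 5*2.2355 - 2 = 9.1775
Step 3: Compute Lagrangian.
L = 3.1033 + 15*9.1775 = 140.7658


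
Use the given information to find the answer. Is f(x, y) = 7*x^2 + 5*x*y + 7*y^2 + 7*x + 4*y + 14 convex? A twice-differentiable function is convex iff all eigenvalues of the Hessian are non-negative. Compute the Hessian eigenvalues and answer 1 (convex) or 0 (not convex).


The Hessian of f(x,y) = 7*x^2 + 5*x*y + 7*y^2 + 7*x + 4*y + 14 is:
H = [[14, 5], [5, 14]]
Trace = 14 + 14 = 28
Determinant = 14*14 - (5)^2 = 171
Discriminant = (28)^2 - 4*171 = 100.0
Eigenvalues: lambda_1 = 9.0, lambda_2 = 19.0
The function is convex.

1


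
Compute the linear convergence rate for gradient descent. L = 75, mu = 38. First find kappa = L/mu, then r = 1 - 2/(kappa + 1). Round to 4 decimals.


Step 1: Compute the condition number.
kappa = L/mu = 75/38 = 1.9737
Step 2: Compute the convergence rate.
r = 1 - 2/(kappa + 1) = 1 - 2*mu/(L + mu) = (L - mu)/(L + mu) = 37/113 = 0.3274


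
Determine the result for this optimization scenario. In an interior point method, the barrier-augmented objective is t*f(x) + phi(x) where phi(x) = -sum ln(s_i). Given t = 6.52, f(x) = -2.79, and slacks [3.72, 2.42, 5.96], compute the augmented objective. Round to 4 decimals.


Step 1: Compute log-barrier.
ln values: [1.3137, 0.8838, 1.7851]
phi = -(1.3137 + 0.8838 + 1.7851) = -3.9826
Step 2: Compute augmented objective.
t*f(x) = 6.52*-2.79 = -18.1908
Total = -18.1908 - 3.9826 = -22.1734


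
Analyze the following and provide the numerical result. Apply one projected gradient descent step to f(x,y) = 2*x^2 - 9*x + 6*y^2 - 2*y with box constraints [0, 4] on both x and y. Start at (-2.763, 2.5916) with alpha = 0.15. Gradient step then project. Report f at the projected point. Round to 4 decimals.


Step 1: Compute gradient at (-2.763, 2.5916).
grad_x = 2*2*-2.763 - 9 = -20.052
grad_y = 2*6*2.5916 - 2 = 29.0992
Step 2: Gradient step.
x_raw = -2.763 - 0.15*-20.052 = 0.2448
y_raw = 2.5916 - 0.15*29.0992 = -1.7733
Step 3: Project onto [0, 4].
x_proj = clip(0.2448) = 0.2448
y_proj = clip(-1.7733) = 0.0
Step 4: Evaluate f.
f(0.2448, 0.0) = -2.0833


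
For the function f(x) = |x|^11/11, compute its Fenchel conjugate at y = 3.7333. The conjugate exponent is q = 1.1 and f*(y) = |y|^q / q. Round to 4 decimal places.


The conjugate exponent q satisfies 1/p + 1/q = 1.
p = 11, so q = 11/(11 - 1) = 1.1
|y|^q = 3.7333^1.1 = 4.2589
f*(3.7333) = 4.2589 / 1.1 = 3.8718


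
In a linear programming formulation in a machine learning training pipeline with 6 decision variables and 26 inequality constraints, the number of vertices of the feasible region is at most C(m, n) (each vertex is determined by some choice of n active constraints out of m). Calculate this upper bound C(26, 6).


Each vertex corresponds to some choice of n active constraints out of m, so the number of vertices is at most C(m, n) = m! / (n!(m-n)!).
m = 26, n = 6
Numerator: 26 * 25 * 24 * 23 * 22 * 21
Denominator: 6! = 720
C(26, 6) = 230230


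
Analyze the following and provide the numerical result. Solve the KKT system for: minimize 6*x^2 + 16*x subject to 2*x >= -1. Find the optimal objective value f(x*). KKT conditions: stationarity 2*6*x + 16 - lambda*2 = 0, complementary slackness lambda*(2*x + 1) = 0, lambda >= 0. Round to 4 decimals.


Step 1: Try lambda = 0 (constraint inactive).
x_unc = -16/(2*6) = -1.3333
Check: 2*-1.3333 = -2.6666 < -1 -- violated!
Step 2: Constraint must be active: 2*x = -1
x* = -1/2 = -0.5
lambda = (2*6*(-0.5) + 16)/2 = 5.0
Step 3: Compute optimal value.
f(x*) = 6*(-0.5)^2 + 16*(-0.5) = -6.5


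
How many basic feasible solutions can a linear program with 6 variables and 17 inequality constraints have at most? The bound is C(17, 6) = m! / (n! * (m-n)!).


Each vertex corresponds to some choice of n active constraints out of m, so the number of vertices is at most C(m, n) = m! / (n!(m-n)!).
m = 17, n = 6
Numerator: 17 * 16 * 15 * 14 * 13 * 12
Denominator: 6! = 720
C(17, 6) = 12376


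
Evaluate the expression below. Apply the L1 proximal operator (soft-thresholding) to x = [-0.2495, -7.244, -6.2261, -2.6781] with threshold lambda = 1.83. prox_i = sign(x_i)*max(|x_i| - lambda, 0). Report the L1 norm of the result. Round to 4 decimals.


Soft-thresholding with lambda = 1.83:
prox(-0.2495) = sign(-0.2495)*max(|-0.2495| - 1.83, 0) = 0.0
prox(-7.244) = sign(-7.244)*max(|-7.244| - 1.83, 0) = -5.414
prox(-6.2261) = sign(-6.2261)*max(|-6.2261| - 1.83, 0) = -4.3961
prox(-2.6781) = sign(-2.6781)*max(|-2.6781| - 1.83, 0) = -0.8481
prox(x) = [0.0, -5.414, -4.3961, -0.8481]
||prox(x)||_1 = 0.0 + 5.414 + 4.3961 + 0.8481 = 10.6582


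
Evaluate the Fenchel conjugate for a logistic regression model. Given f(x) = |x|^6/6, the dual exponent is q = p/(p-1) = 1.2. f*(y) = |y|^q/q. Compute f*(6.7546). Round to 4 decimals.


The conjugate exponent q satisfies 1/p + 1/q = 1.
p = 6, so q = 6/(6 - 1) = 1.2
|y|^q = 6.7546^1.2 = 9.8974
f*(6.7546) = 9.8974 / 1.2 = 8.2478


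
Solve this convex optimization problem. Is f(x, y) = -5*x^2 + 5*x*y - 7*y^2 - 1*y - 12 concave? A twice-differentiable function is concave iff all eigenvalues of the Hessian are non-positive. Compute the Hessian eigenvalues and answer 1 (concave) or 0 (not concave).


The Hessian of f(x,y) = -5*x^2 + 5*x*y - 7*y^2 - 1*y - 12 is:
H = [[-10, 5], [5, -14]]
Trace = -10 - 14 = -24
Determinant = -10*-14 - (5)^2 = 115
Discriminant = (-24)^2 - 4*115 = 116.0
Eigenvalues: lambda_1 = -17.3852, lambda_2 = -6.6148
The function is concave.

1


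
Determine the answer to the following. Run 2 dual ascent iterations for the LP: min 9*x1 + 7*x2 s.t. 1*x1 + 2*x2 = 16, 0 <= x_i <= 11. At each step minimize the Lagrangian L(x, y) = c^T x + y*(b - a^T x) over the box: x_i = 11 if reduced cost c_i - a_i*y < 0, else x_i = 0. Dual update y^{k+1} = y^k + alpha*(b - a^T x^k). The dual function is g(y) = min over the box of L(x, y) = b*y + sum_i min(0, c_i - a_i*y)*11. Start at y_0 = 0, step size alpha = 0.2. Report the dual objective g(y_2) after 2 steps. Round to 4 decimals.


Dual ascent for LP: min 9*x1 + 7*x2, 1*x1 + 2*x2 = 16, 0 <= x_i <= 11
Step 1: y^k = 0.0, reduced costs: (9.0, 7.0)
  x^k = (0.0, 0.0), subgradient = b - a^T x = 16.0
  y^{k+1} = 0.0 + 0.2*16.0 = 3.2
Step 2: y^k = 3.2, reduced costs: (5.8, 0.6)
  x^k = (0.0, 0.0), subgradient = b - a^T x = 16.0
  y^{k+1} = 3.2 + 0.2*16.0 = 6.4
Dual objective at y_2 = 6.4: reduced costs (2.6, -5.8), box minimizer x = (0.0, 11.0)
g(y_2) = b*y + (c1 - a1*y)*x1 + (c2 - a2*y)*x2 = 16*6.4 + 2.6*0.0 + (-5.8)*11.0 = 102.4 + 0.0 - 63.8 = 38.6


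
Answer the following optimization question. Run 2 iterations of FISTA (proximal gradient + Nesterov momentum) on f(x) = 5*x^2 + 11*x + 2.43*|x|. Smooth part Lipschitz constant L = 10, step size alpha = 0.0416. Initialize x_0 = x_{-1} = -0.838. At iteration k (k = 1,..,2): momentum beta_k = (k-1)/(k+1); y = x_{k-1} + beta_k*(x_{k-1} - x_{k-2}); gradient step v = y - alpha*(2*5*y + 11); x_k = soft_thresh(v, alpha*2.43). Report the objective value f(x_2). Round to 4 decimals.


FISTA on f(x) = 5*x^2 + 11*x + 2.43*|x|
L = 10, alpha = 0.0416
Iteration 1: beta = 0.0, y = -0.838 + 0.0*(-0.838 + 0.838) = -0.838
  grad(y) = 2.62, v = y - alpha*grad = -0.947
  prox(v) = soft_thresh(-0.947, 0.1011) = -0.8459
Iteration 2: beta = 0.3333, y = -0.8459 + 0.3333*(-0.8459 + 0.838) = -0.8485
  grad(y) = 2.5146, v = y - alpha*grad = -0.9531
  prox(v) = soft_thresh(-0.9531, 0.1011) = -0.8521
f(x_2) = 5*(-0.8521)^2 + 11*(-0.8521) + 2.43*|-0.8521| = -3.6721


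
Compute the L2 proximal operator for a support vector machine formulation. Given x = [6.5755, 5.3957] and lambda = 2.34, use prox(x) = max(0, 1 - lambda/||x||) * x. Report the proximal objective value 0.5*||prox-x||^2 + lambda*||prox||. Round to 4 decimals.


Step 1: Compute ||x||.
||x|| = 8.5059
Step 2: Compute scaling factor.
scale = max(0, 1 - 2.34/8.5059) = 0.7249
Step 3: prox(x) = [4.7666, 3.9113]
||prox(x)|| = 6.1659
Step 4: Proximal objective.
0.5*||prox-x||^2 = 2.7378
lambda*||prox|| = 14.4282
Total = 17.1661


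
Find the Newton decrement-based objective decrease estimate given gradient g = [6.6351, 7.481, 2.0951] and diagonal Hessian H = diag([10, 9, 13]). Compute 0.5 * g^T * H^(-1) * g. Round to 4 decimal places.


Step 1: H is diagonal, so H^(-1) * g = [0.6635, 0.8312, 0.1612].
Step 2: g^T H^(-1) g = sum_i g_i^2 / H_ii
  = (6.6351)^2/10 + (7.481)^2/9 + (2.0951)^2/13
  = 4.4025 + 6.2184 + 0.3376 = 10.9585
Step 3: Objective decrease = 0.5 * g^T H^(-1) g = 5.4792


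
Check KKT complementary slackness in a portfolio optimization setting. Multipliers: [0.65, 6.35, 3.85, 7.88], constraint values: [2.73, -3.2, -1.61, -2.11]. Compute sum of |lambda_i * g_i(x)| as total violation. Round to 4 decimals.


KKT complementary slackness check:
lambda_1 * g_1 = 0.65 * 2.73 = 1.7745
lambda_2 * g_2 = 6.35 * -3.2 = -20.32
lambda_3 * g_3 = 3.85 * -1.61 = -6.1985
lambda_4 * g_4 = 7.88 * -2.11 = -16.6268
Total violation = 1.7745 + 20.32 + 6.1985 + 16.6268 = 44.9198


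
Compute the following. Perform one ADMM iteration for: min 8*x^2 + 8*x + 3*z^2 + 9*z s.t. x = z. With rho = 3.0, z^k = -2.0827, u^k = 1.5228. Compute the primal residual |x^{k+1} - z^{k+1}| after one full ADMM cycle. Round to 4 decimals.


ADMM iteration with rho = 3.0, z^k = -2.0827, u^k = 1.5228
Step 1: x-update.
Minimize 8*x^2 + 8*x + (3.0/2)*(x + 2.0827 + 1.5228)^2
FOC: (2*8 + 3.0)*x = -8 + 3.0*(-2.0827 - 1.5228)
x^{k+1} = -0.9903
Step 2: z-update.
Minimize 3*z^2 + 9*z + (3.0/2)*(-0.9903 - z + 1.5228)^2
FOC: (2*3 + 3.0)*z = -9 + 3.0*(-0.9903 + 1.5228)
z^{k+1} = -0.8225
Step 3: u-update.
u^{k+1} = 1.5228 - 0.9903 + 0.8225 = 1.355
Step 4: Primal residual = |-0.9903 + 0.8225| = 0.1678


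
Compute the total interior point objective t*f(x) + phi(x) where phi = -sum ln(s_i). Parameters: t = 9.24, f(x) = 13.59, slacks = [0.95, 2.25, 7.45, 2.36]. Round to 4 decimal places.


Step 1: Compute log-barrier.
ln values: [-0.0513, 0.8109, 2.0082, 0.8587]
phi = -(-0.0513 + 0.8109 + 2.0082 + 0.8587) = -3.6265
Step 2: Compute augmented objective.
t*f(x) = 9.24*13.59 = 125.5716
Total = 125.5716 - 3.6265 = 121.9451


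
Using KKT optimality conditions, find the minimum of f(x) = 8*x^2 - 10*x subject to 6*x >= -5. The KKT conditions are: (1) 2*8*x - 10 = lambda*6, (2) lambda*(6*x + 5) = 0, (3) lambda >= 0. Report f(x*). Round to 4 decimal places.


Step 1: Try lambda = 0 (constraint inactive).
Stationarity: 2*8*x - 10 = 0
x* = 10/(2*8) = 0.625
Check constraint: 6*0.625 = 3.75 >= -5 -- satisfied.
Step 2: Compute optimal value.
f(x*) = 8*0.625^2 - 10*0.625 = -3.125


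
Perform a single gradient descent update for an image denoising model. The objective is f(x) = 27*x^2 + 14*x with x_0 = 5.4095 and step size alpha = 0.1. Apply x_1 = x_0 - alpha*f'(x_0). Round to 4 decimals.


We compute the gradient at x_0 and apply the update.
f'(x) = 54*x + 14
f'(5.4095) = 54*5.4095 + 14 = 306.113
x_1 = 5.4095 - 0.1*306.113 = -25.2018


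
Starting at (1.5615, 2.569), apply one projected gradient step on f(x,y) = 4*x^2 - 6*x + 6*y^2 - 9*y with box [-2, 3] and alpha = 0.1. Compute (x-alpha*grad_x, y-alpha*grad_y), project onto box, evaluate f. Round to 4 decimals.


Step 1: Compute gradient at (1.5615, 2.569).
grad_x = 2*4*1.5615 - 6 = 6.492
grad_y = 2*6*2.569 - 9 = 21.828
Step 2: Gradient step.
x_raw = 1.5615 - 0.1*6.492 = 0.9123
y_raw = 2.569 - 0.1*21.828 = 0.3862
Step 3: Project onto [-2, 3].
x_proj = clip(0.9123) = 0.9123
y_proj = clip(0.3862) = 0.3862
Step 4: Evaluate f.
f(0.9123, 0.3862) = -4.7255


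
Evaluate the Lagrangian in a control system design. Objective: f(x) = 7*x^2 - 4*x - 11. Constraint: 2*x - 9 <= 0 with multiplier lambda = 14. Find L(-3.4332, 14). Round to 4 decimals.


Step 1: Evaluate f(x).
f(-3.4332) = 7*(-3.4332)^2 - 4*(-3.4332) - 11 = 85.2408
Step 2: Evaluate g(x).
g(-3.4332) = 2*-3.4332 - 9 = -15.8664
Step 3: Compute Lagrangian.
L = 85.2408 + 14*-15.8664 = -136.8888


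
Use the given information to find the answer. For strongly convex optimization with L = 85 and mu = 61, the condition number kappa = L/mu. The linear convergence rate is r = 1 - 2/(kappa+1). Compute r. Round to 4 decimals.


Step 1: Compute the condition number.
kappa = L/mu = 85/61 = 1.3934
Step 2: Compute the convergence rate.
r = 1 - 2/(kappa + 1) = 1 - 2*mu/(L + mu) = (L - mu)/(L + mu) = 24/146 = 0.1644


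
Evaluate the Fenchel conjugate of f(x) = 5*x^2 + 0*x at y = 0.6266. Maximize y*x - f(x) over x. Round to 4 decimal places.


f*(y) = sup_x {y*x - a*x^2 - b*x} = sup_x {(y-b)*x - a*x^2}
FOC: (y - b) - 2a*x = 0 => x* = (y - b)/(2a)
x* = (0.6266 - 0)/(2*5) = 0.0627
f*(0.6266) = (y-b)^2/(4a) = (0.6266 - 0)^2/(4*5)
= 0.3926/20 = 0.0196


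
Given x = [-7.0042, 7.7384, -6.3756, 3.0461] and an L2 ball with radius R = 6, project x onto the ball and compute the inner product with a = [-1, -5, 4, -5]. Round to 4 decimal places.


Step 1: Compute ||x|| (intermediates to 6 decimals).
||x|| = sqrt((-7.0042)^2 + 7.7384^2 + (-6.3756)^2 + 3.0461^2) = 12.604311
Step 2: Project.
Since ||x|| > R, scale = R/||x|| = 6/12.604311 = 0.476028, proj(x) = scale * x
proj(x) = [-3.334195, 3.683695, -3.034964, 1.450029]
Step 3: Dot product.
a^T * proj(x) = -1*(-3.334195) - 5*3.683695 + 4*(-3.034964) - 5*1.450029 = -34.4743


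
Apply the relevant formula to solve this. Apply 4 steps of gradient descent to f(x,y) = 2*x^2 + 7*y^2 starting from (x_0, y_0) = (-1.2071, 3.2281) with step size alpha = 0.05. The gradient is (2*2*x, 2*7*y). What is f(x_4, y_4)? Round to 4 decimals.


Gradient descent on f(x,y) = 2*x^2 + 7*y^2.
Starting point: (-1.2071, 3.2281), alpha = 0.05
Step 1: grad_x = 2*2*-1.2071 = -4.8284, grad_y = 2*7*3.2281 = 45.1934
  x_1 = -1.2071 - 0.05*-4.8284 = -0.9657
  y_1 = 3.2281 - 0.05*45.1934 = 0.9684
Step 2: grad_x = 2*2*-0.9657 = -3.8627, grad_y = 2*7*0.9684 = 13.558
  x_2 = -0.9657 - 0.05*-3.8627 = -0.7725
  y_2 = 0.9684 - 0.05*13.558 = 0.2905
Step 3: grad_x = 2*2*-0.7725 = -3.0902, grad_y = 2*7*0.2905 = 4.0674
  x_3 = -0.7725 - 0.05*-3.0902 = -0.618
  y_3 = 0.2905 - 0.05*4.0674 = 0.0872
Step 4: grad_x = 2*2*-0.618 = -2.4721, grad_y = 2*7*0.0872 = 1.2202
  x_4 = -0.618 - 0.05*-2.4721 = -0.4944
  y_4 = 0.0872 - 0.05*1.2202 = 0.0261
f(-0.4944, 0.0261) = 2*(-0.4944)^2 + 7*0.0261^2 = 0.4937


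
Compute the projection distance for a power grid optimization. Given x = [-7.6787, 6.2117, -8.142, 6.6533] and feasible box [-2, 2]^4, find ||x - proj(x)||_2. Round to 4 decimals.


Project each component onto [-2, 2].
clip(-7.6787) = -2.0, clip(6.2117) = 2.0, clip(-8.142) = -2.0, clip(6.6533) = 2.0
Projection = [-2.0, 2.0, -2.0, 2.0]
Squared diffs: [32.2476, 17.7384, 37.7242, 21.6532]
Distance = sqrt(109.3634) = 10.4577


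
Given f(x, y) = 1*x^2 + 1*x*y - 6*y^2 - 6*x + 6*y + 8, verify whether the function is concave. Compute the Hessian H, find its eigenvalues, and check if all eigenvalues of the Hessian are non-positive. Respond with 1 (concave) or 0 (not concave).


The Hessian of f(x,y) = 1*x^2 + 1*x*y - 6*y^2 - 6*x + 6*y + 8 is:
H = [[2, 1], [1, -12]]
Trace = 2 - 12 = -10
Determinant = 2*-12 - (1)^2 = -25
Discriminant = (-10)^2 - 4*-25 = 200.0
Eigenvalues: lambda_1 = -12.0711, lambda_2 = 2.0711
The function is not concave.

0


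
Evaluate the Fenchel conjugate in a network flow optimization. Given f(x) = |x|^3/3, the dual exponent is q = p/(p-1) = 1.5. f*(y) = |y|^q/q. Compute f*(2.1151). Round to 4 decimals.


The conjugate exponent q satisfies 1/p + 1/q = 1.
p = 3, so q = 3/(3 - 1) = 1.5
|y|^q = 2.1151^1.5 = 3.0761
f*(2.1151) = 3.0761 / 1.5 = 2.0507


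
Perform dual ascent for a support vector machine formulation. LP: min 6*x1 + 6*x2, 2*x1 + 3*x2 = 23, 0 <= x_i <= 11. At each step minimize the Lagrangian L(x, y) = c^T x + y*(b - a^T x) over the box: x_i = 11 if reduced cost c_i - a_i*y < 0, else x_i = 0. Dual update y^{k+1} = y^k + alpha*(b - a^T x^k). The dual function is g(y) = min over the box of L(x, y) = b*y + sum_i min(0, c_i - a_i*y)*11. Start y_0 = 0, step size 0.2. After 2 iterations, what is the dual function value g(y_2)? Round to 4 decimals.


Dual ascent for LP: min 6*x1 + 6*x2, 2*x1 + 3*x2 = 23, 0 <= x_i <= 11
Step 1: y^k = 0.0, reduced costs: (6.0, 6.0)
  x^k = (0.0, 0.0), subgradient = b - a^T x = 23.0
  y^{k+1} = 0.0 + 0.2*23.0 = 4.6
Step 2: y^k = 4.6, reduced costs: (-3.2, -7.8)
  x^k = (11.0, 11.0), subgradient = b - a^T x = -32.0
  y^{k+1} = 4.6 + 0.2*-32.0 = -1.8
Dual objective at y_2 = -1.8: reduced costs (9.6, 11.4), box minimizer x = (0.0, 0.0)
g(y_2) = b*y + (c1 - a1*y)*x1 + (c2 - a2*y)*x2 = 23*(-1.8) + 9.6*0.0 + 11.4*0.0 = -41.4 + 0.0 + 0.0 = -41.4


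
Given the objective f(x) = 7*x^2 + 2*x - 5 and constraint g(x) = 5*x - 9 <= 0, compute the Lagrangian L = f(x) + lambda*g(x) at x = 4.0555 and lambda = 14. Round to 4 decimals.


Step 1: Evaluate f(x).
f(4.0555) = 7*4.0555^2 + 2*4.0555 - 5 = 118.2406
Step 2: Evaluate g(x).
g(4.0555) = 5*4.0555 - 9 = 11.2775
Step 3: Compute Lagrangian.
L = 118.2406 + 14*11.2775 = 276.1256


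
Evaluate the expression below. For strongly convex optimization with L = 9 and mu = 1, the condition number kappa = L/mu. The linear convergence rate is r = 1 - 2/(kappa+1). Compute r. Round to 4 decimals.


Step 1: Compute the condition number.
kappa = L/mu = 9/1 = 9.0
Step 2: Compute the convergence rate.
r = 1 - 2/(kappa + 1) = 1 - 2*mu/(L + mu) = (L - mu)/(L + mu) = 8/10 = 0.8


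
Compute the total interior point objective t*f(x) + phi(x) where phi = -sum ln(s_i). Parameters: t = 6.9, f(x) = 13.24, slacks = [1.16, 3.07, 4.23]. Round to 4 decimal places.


Step 1: Compute log-barrier.
ln values: [0.1484, 1.1217, 1.4422]
phi = -(0.1484 + 1.1217 + 1.4422) = -2.7123
Step 2: Compute augmented objective.
t*f(x) = 6.9*13.24 = 91.356
Total = 91.356 - 2.7123 = 88.6437


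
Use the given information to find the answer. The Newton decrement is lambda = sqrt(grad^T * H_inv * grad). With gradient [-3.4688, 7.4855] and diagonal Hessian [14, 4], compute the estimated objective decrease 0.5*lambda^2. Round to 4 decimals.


Step 1: H is diagonal, so H^(-1) * g = [-0.2478, 1.8714].
Step 2: g^T H^(-1) g = sum_i g_i^2 / H_ii
  = (-3.4688)^2/14 + (7.4855)^2/4
  = 0.8595 + 14.0082 = 14.8676
Step 3: Objective decrease = 0.5 * g^T H^(-1) g = 7.4338


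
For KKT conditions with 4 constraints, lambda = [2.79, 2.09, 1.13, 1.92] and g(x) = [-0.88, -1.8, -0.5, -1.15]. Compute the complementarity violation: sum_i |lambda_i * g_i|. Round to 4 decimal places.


KKT complementary slackness check:
lambda_1 * g_1 = 2.79 * -0.88 = -2.4552
lambda_2 * g_2 = 2.09 * -1.8 = -3.762
lambda_3 * g_3 = 1.13 * -0.5 = -0.565
lambda_4 * g_4 = 1.92 * -1.15 = -2.208
Total violation = 2.4552 + 3.762 + 0.565 + 2.208 = 8.9902


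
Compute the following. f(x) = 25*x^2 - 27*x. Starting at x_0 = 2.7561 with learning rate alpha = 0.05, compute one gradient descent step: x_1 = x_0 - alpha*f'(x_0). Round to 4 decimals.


We compute the gradient at x_0 and apply the update.
f'(x) = 50*x - 27
f'(2.7561) = 50*2.7561 - 27 = 110.805
x_1 = 2.7561 - 0.05*110.805 = -2.7842


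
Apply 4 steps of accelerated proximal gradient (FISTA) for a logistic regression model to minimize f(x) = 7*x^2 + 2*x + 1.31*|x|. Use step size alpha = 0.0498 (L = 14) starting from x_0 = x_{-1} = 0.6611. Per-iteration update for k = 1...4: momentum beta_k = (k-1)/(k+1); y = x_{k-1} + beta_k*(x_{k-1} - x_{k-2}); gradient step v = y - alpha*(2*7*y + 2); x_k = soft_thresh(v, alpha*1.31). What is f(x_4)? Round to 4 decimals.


FISTA on f(x) = 7*x^2 + 2*x + 1.31*|x|
L = 14, alpha = 0.0498
Iteration 1: beta = 0.0, y = 0.6611 + 0.0*(0.6611 - 0.6611) = 0.6611
  grad(y) = 11.2554, v = y - alpha*grad = 0.1006
  prox(v) = soft_thresh(0.1006, 0.0652) = 0.0353
Iteration 2: beta = 0.3333, y = 0.0353 + 0.3333*(0.0353 - 0.6611) = -0.1732
  grad(y) = -0.4254, v = y - alpha*grad = -0.1521
  prox(v) = soft_thresh(-0.1521, 0.0652) = -0.0868
Iteration 3: beta = 0.5, y = -0.0868 + 0.5*(-0.0868 - 0.0353) = -0.1479
  grad(y) = -0.0706, v = y - alpha*grad = -0.1444
  prox(v) = soft_thresh(-0.1444, 0.0652) = -0.0791
Iteration 4: beta = 0.6, y = -0.0791 + 0.6*(-0.0791 + 0.0868) = -0.0745
  grad(y) = 0.9564, v = y - alpha*grad = -0.1222
  prox(v) = soft_thresh(-0.1222, 0.0652) = -0.0569
f(x_4) = 7*(-0.0569)^2 + 2*(-0.0569) + 1.31*|-0.0569| = -0.0166


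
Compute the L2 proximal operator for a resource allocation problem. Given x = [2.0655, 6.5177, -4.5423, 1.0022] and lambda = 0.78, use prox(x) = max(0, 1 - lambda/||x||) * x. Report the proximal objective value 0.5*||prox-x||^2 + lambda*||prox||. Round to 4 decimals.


Step 1: Compute ||x||.
||x|| = 8.2694
Step 2: Compute scaling factor.
scale = max(0, 1 - 0.78/8.2694) = 0.9057
Step 3: prox(x) = [1.8707, 5.9029, -4.1139, 0.9077]
||prox(x)|| = 7.4894
Step 4: Proximal objective.
0.5*||prox-x||^2 = 0.3042
lambda*||prox|| = 5.8417
Total = 6.146


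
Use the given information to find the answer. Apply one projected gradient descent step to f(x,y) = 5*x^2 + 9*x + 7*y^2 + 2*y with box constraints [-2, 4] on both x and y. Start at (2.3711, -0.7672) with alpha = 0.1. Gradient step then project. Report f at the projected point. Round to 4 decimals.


Step 1: Compute gradient at (2.3711, -0.7672).
grad_x = 2*5*2.3711 + 9 = 32.711
grad_y = 2*7*-0.7672 + 2 = -8.7408
Step 2: Gradient step.
x_raw = 2.3711 - 0.1*32.711 = -0.9
y_raw = -0.7672 - 0.1*-8.7408 = 0.1069
Step 3: Project onto [-2, 4].
x_proj = clip(-0.9) = -0.9
y_proj = clip(0.1069) = 0.1069
Step 4: Evaluate f.
f(-0.9, 0.1069) = -3.7563


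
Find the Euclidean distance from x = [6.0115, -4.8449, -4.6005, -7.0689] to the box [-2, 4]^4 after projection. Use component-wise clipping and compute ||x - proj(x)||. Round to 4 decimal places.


Project each component onto [-2, 4].
clip(6.0115) = 4.0, clip(-4.8449) = -2.0, clip(-4.6005) = -2.0, clip(-7.0689) = -2.0
Projection = [4.0, -2.0, -2.0, -2.0]
Squared diffs: [4.0461, 8.0935, 6.7626, 25.6937]
Distance = sqrt(44.5959) = 6.678


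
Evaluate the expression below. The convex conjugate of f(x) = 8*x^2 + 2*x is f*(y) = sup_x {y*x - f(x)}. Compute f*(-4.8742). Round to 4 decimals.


f*(y) = sup_x {y*x - a*x^2 - b*x} = sup_x {(y-b)*x - a*x^2}
FOC: (y - b) - 2a*x = 0 => x* = (y - b)/(2a)
x* = (-4.8742 - 2)/(2*8) = -0.4296
f*(-4.8742) = (y-b)^2/(4a) = (-4.8742 - 2)^2/(4*8)
= 47.2546/32 = 1.4767


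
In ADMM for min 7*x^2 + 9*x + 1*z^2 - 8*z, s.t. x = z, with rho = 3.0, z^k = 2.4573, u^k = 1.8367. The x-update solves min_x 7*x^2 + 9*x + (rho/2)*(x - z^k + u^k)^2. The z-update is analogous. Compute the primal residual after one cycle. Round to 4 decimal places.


ADMM iteration with rho = 3.0, z^k = 2.4573, u^k = 1.8367
Step 1: x-update.
Minimize 7*x^2 + 9*x + (3.0/2)*(x - 2.4573 + 1.8367)^2
FOC: (2*7 + 3.0)*x = -9 + 3.0*(2.4573 - 1.8367)
x^{k+1} = -0.4199
Step 2: z-update.
Minimize 1*z^2 - 8*z + (3.0/2)*(-0.4199 - z + 1.8367)^2
FOC: (2*1 + 3.0)*z = 8 + 3.0*(-0.4199 + 1.8367)
z^{k+1} = 2.4501
Step 3: u-update.
u^{k+1} = 1.8367 - 0.4199 - 2.4501 = -1.0333
Step 4: Primal residual = |-0.4199 - 2.4501| = 2.87


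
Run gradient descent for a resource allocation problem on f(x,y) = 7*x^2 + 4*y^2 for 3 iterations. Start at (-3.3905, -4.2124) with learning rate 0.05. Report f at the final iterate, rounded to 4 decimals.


Gradient descent on f(x,y) = 7*x^2 + 4*y^2.
Starting point: (-3.3905, -4.2124), alpha = 0.05
Step 1: grad_x = 2*7*-3.3905 = -47.467, grad_y = 2*4*-4.2124 = -33.6992
  x_1 = -3.3905 - 0.05*-47.467 = -1.0172
  y_1 = -4.2124 - 0.05*-33.6992 = -2.5274
Step 2: grad_x = 2*7*-1.0172 = -14.2401, grad_y = 2*4*-2.5274 = -20.2195
  x_2 = -1.0172 - 0.05*-14.2401 = -0.3051
  y_2 = -2.5274 - 0.05*-20.2195 = -1.5165
Step 3: grad_x = 2*7*-0.3051 = -4.272, grad_y = 2*4*-1.5165 = -12.1317
  x_3 = -0.3051 - 0.05*-4.272 = -0.0915
  y_3 = -1.5165 - 0.05*-12.1317 = -0.9099
f(-0.0915, -0.9099) = 7*(-0.0915)^2 + 4*(-0.9099)^2 = 3.3702


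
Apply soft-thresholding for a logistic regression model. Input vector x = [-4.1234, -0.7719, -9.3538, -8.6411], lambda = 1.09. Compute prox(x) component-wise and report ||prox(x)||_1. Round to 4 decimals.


Soft-thresholding with lambda = 1.09:
prox(-4.1234) = sign(-4.1234)*max(|-4.1234| - 1.09, 0) = -3.0334
prox(-0.7719) = sign(-0.7719)*max(|-0.7719| - 1.09, 0) = 0.0
prox(-9.3538) = sign(-9.3538)*max(|-9.3538| - 1.09, 0) = -8.2638
prox(-8.6411) = sign(-8.6411)*max(|-8.6411| - 1.09, 0) = -7.5511
prox(x) = [-3.0334, 0.0, -8.2638, -7.5511]
||prox(x)||_1 = 3.0334 + 0.0 + 8.2638 + 7.5511 = 18.8483


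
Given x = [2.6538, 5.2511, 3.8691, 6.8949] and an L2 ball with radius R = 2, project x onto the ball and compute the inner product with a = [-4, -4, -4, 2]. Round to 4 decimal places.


Step 1: Compute ||x|| (intermediates to 6 decimals).
||x|| = sqrt(2.6538^2 + 5.2511^2 + 3.8691^2 + 6.8949^2) = 9.855267
Step 2: Project.
Since ||x|| > R, scale = R/||x|| = 2/9.855267 = 0.202937, proj(x) = scale * x
proj(x) = [0.538554, 1.065642, 0.785184, 1.39923]
Step 3: Dot product.
a^T * proj(x) = -4*0.538554 - 4*1.065642 - 4*0.785184 + 2*1.39923 = -6.7591


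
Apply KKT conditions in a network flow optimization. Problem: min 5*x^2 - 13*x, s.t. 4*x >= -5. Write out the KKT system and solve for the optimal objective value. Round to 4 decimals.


Step 1: Try lambda = 0 (constraint inactive).
Stationarity: 2*5*x - 13 = 0
x* = 13/(2*5) = 1.3
Check constraint: 4*1.3 = 5.2 >= -5 -- satisfied.
Step 2: Compute optimal value.
f(x*) = 5*1.3^2 - 13*1.3 = -8.45


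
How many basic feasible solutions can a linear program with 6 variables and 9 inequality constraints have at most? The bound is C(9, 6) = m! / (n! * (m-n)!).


Each vertex corresponds to some choice of n active constraints out of m, so the number of vertices is at most C(m, n) = m! / (n!(m-n)!).
m = 9, n = 6
Numerator: 9 * 8 * 7 * 6 * 5 * 4
Denominator: 6! = 720
C(9, 6) = 84


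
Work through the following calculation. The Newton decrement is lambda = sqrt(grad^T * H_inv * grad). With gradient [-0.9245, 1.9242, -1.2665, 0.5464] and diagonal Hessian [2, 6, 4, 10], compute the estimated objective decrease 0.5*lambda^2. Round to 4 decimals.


Step 1: H is diagonal, so H^(-1) * g = [-0.4623, 0.3207, -0.3166, 0.0546].
Step 2: g^T H^(-1) g = sum_i g_i^2 / H_ii
  = (-0.9245)^2/2 + (1.9242)^2/6 + (-1.2665)^2/4 + (0.5464)^2/10
  = 0.4274 + 0.6171 + 0.401 + 0.0299 = 1.4753
Step 3: Objective decrease = 0.5 * g^T H^(-1) g = 0.7377


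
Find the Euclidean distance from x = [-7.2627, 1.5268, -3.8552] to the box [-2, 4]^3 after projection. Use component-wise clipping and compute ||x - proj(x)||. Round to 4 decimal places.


Project each component onto [-2, 4].
clip(-7.2627) = -2.0, clip(1.5268) = 1.5268, clip(-3.8552) = -2.0
Projection = [-2.0, 1.5268, -2.0]
Squared diffs: [27.696, 0.0, 3.4418]
Distance = sqrt(31.1378) = 5.5801


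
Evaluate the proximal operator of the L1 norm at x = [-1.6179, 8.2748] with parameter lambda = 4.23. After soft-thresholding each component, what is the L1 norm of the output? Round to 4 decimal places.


Soft-thresholding with lambda = 4.23:
prox(-1.6179) = sign(-1.6179)*max(|-1.6179| - 4.23, 0) = 0.0
prox(8.2748) = sign(8.2748)*max(|8.2748| - 4.23, 0) = 4.0448
prox(x) = [0.0, 4.0448]
||prox(x)||_1 = 0.0 + 4.0448 = 4.0448


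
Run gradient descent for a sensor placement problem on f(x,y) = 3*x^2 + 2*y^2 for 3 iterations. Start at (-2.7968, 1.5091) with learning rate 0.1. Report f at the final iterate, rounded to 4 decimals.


Gradient descent on f(x,y) = 3*x^2 + 2*y^2.
Starting point: (-2.7968, 1.5091), alpha = 0.1
Step 1: grad_x = 2*3*-2.7968 = -16.7808, grad_y = 2*2*1.5091 = 6.0364
  x_1 = -2.7968 - 0.1*-16.7808 = -1.1187
  y_1 = 1.5091 - 0.1*6.0364 = 0.9055
Step 2: grad_x = 2*3*-1.1187 = -6.7123, grad_y = 2*2*0.9055 = 3.6218
  x_2 = -1.1187 - 0.1*-6.7123 = -0.4475
  y_2 = 0.9055 - 0.1*3.6218 = 0.5433
Step 3: grad_x = 2*3*-0.4475 = -2.6849, grad_y = 2*2*0.5433 = 2.1731
  x_3 = -0.4475 - 0.1*-2.6849 = -0.179
  y_3 = 0.5433 - 0.1*2.1731 = 0.326
f(-0.179, 0.326) = 3*(-0.179)^2 + 2*0.326^2 = 0.3086


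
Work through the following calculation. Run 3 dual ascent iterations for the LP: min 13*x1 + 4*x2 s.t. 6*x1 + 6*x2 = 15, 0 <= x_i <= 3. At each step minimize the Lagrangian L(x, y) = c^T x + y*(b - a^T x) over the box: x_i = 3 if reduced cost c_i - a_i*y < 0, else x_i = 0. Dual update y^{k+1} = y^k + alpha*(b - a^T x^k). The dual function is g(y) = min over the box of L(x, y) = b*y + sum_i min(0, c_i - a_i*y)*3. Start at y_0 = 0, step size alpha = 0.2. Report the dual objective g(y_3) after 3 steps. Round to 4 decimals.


Dual ascent for LP: min 13*x1 + 4*x2, 6*x1 + 6*x2 = 15, 0 <= x_i <= 3
Step 1: y^k = 0.0, reduced costs: (13.0, 4.0)
  x^k = (0.0, 0.0), subgradient = b - a^T x = 15.0
  y^{k+1} = 0.0 + 0.2*15.0 = 3.0
Step 2: y^k = 3.0, reduced costs: (-5.0, -14.0)
  x^k = (3.0, 3.0), subgradient = b - a^T x = -21.0
  y^{k+1} = 3.0 + 0.2*-21.0 = -1.2
Step 3: y^k = -1.2, reduced costs: (20.2, 11.2)
  x^k = (0.0, 0.0), subgradient = b - a^T x = 15.0
  y^{k+1} = -1.2 + 0.2*15.0 = 1.8
Dual objective at y_3 = 1.8: reduced costs (2.2, -6.8), box minimizer x = (0.0, 3.0)
g(y_3) = b*y + (c1 - a1*y)*x1 + (c2 - a2*y)*x2 = 15*1.8 + 2.2*0.0 + (-6.8)*3.0 = 27.0 + 0.0 - 20.4 = 6.6


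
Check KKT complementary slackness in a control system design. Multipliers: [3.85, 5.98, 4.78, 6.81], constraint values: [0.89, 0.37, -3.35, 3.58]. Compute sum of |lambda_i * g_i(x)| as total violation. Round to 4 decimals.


KKT complementary slackness check:
lambda_1 * g_1 = 3.85 * 0.89 = 3.4265
lambda_2 * g_2 = 5.98 * 0.37 = 2.2126
lambda_3 * g_3 = 4.78 * -3.35 = -16.013
lambda_4 * g_4 = 6.81 * 3.58 = 24.3798
Total violation = 3.4265 + 2.2126 + 16.013 + 24.3798 = 46.0319


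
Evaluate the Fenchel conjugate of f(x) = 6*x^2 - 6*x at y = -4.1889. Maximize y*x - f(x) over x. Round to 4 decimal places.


f*(y) = sup_x {y*x - a*x^2 - b*x} = sup_x {(y-b)*x - a*x^2}
FOC: (y - b) - 2a*x = 0 => x* = (y - b)/(2a)
x* = (-4.1889 + 6)/(2*6) = 0.1509
f*(-4.1889) = (y-b)^2/(4a) = (-4.1889 + 6)^2/(4*6)
= 3.2801/24 = 0.1367


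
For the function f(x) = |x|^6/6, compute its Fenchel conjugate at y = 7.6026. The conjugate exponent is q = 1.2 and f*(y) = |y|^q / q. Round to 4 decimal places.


The conjugate exponent q satisfies 1/p + 1/q = 1.
p = 6, so q = 6/(6 - 1) = 1.2
|y|^q = 7.6026^1.2 = 11.4066
f*(7.6026) = 11.4066 / 1.2 = 9.5055


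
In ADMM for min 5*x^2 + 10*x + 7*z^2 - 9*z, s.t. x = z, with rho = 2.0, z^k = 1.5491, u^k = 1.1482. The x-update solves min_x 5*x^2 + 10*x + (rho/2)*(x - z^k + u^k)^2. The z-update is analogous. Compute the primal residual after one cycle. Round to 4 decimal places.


ADMM iteration with rho = 2.0, z^k = 1.5491, u^k = 1.1482
Step 1: x-update.
Minimize 5*x^2 + 10*x + (2.0/2)*(x - 1.5491 + 1.1482)^2
FOC: (2*5 + 2.0)*x = -10 + 2.0*(1.5491 - 1.1482)
x^{k+1} = -0.7665
Step 2: z-update.
Minimize 7*z^2 - 9*z + (2.0/2)*(-0.7665 - z + 1.1482)^2
FOC: (2*7 + 2.0)*z = 9 + 2.0*(-0.7665 + 1.1482)
z^{k+1} = 0.6102
Step 3: u-update.
u^{k+1} = 1.1482 - 0.7665 - 0.6102 = -0.2285
Step 4: Primal residual = |-0.7665 - 0.6102| = 1.3767


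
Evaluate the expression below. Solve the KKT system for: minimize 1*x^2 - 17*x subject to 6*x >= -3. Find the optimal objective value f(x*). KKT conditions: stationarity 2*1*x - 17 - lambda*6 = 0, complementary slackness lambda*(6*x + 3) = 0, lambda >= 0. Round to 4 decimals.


Step 1: Try lambda = 0 (constraint inactive).
Stationarity: 2*1*x - 17 = 0
x* = 17/(2*1) = 8.5
Check constraint: 6*8.5 = 51.0 >= -3 -- satisfied.
Step 2: Compute optimal value.
f(x*) = 1*8.5^2 - 17*8.5 = -72.25


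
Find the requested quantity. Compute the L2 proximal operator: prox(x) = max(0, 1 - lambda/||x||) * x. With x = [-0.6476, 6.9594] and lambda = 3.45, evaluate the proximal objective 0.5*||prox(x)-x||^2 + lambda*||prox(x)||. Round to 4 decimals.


Step 1: Compute ||x||.
||x|| = 6.9895
Step 2: Compute scaling factor.
scale = max(0, 1 - 3.45/6.9895) = 0.5064
Step 3: prox(x) = [-0.3279, 3.5242]
||prox(x)|| = 3.5395
Step 4: Proximal objective.
0.5*||prox-x||^2 = 5.9513
lambda*||prox|| = 12.2113
Total = 18.1624


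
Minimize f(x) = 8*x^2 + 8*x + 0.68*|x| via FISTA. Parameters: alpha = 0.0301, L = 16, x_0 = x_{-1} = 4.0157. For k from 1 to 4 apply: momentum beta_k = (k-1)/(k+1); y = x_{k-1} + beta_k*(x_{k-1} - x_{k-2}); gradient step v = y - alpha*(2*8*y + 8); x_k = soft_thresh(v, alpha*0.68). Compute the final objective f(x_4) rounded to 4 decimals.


FISTA on f(x) = 8*x^2 + 8*x + 0.68*|x|
L = 16, alpha = 0.0301
Iteration 1: beta = 0.0, y = 4.0157 + 0.0*(4.0157 - 4.0157) = 4.0157
  grad(y) = 72.2512, v = y - alpha*grad = 1.8409
  prox(v) = soft_thresh(1.8409, 0.0205) = 1.8205
Iteration 2: beta = 0.3333, y = 1.8205 + 0.3333*(1.8205 - 4.0157) = 1.0887
  grad(y) = 25.4196, v = y - alpha*grad = 0.3236
  prox(v) = soft_thresh(0.3236, 0.0205) = 0.3031
Iteration 3: beta = 0.5, y = 0.3031 + 0.5*(0.3031 - 1.8205) = -0.4555
  grad(y) = 0.7113, v = y - alpha*grad = -0.477
  prox(v) = soft_thresh(-0.477, 0.0205) = -0.4565
Iteration 4: beta = 0.6, y = -0.4565 + 0.6*(-0.4565 - 0.3031) = -0.9123
  grad(y) = -6.5961, v = y - alpha*grad = -0.7137
  prox(v) = soft_thresh(-0.7137, 0.0205) = -0.6932
f(x_4) = 8*(-0.6932)^2 + 8*(-0.6932) + 0.68*|-0.6932| = -1.2298


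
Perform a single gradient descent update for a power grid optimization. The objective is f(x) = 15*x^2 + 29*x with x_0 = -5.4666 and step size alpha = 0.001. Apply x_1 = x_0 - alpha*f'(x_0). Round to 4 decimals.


We compute the gradient at x_0 and apply the update.
f'(x) = 30*x + 29
f'(-5.4666) = 30*-5.4666 + 29 = -134.998
x_1 = -5.4666 - 0.001*-134.998 = -5.3316


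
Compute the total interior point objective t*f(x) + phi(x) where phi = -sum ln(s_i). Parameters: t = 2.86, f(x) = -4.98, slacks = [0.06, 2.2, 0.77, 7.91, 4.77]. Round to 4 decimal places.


Step 1: Compute log-barrier.
ln values: [-2.8134, 0.7885, -0.2614, 2.0681, 1.5623]
phi = -(-2.8134 + 0.7885 - 0.2614 + 2.0681 + 1.5623) = -1.3442
Step 2: Compute augmented objective.
t*f(x) = 2.86*-4.98 = -14.2428
Total = -14.2428 - 1.3442 = -15.587


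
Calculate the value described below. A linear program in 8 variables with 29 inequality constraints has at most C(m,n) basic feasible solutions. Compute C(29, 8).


Each vertex corresponds to some choice of n active constraints out of m, so the number of vertices is at most C(m, n) = m! / (n!(m-n)!).
m = 29, n = 8
Numerator: 29 * 28 * 27 * 26 * 25 * 24 * 23 * 22
Denominator: 8! = 40320
C(29, 8) = 4292145


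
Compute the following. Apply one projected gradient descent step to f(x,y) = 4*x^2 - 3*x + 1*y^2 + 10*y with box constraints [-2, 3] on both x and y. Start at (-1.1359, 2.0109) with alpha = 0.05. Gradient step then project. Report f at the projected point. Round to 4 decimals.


Step 1: Compute gradient at (-1.1359, 2.0109).
grad_x = 2*4*-1.1359 - 3 = -12.0872
grad_y = 2*1*2.0109 + 10 = 14.0218
Step 2: Gradient step.
x_raw = -1.1359 - 0.05*-12.0872 = -0.5315
y_raw = 2.0109 - 0.05*14.0218 = 1.3098
Step 3: Project onto [-2, 3].
x_proj = clip(-0.5315) = -0.5315
y_proj = clip(1.3098) = 1.3098
Step 4: Evaluate f.
f(-0.5315, 1.3098) = 17.5385


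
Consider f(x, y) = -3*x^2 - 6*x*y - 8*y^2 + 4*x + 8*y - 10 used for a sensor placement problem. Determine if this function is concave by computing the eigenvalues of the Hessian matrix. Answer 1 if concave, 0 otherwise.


The Hessian of f(x,y) = -3*x^2 - 6*x*y - 8*y^2 + 4*x + 8*y - 10 is:
H = [[-6, -6], [-6, -16]]
Trace = -6 - 16 = -22
Determinant = -6*-16 - (-6)^2 = 60
Discriminant = (-22)^2 - 4*60 = 244.0
Eigenvalues: lambda_1 = -18.8102, lambda_2 = -3.1898
The function is concave.

1
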